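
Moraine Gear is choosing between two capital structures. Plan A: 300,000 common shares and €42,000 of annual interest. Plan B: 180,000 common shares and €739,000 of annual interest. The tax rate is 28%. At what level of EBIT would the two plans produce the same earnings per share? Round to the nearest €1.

At indifference, (EBIT − 42,000)(1 − t)/300,000 = (EBIT − 739,000)(1 − t)/180,000.
The (1 − t) factor cancels: (EBIT − 42,000) × 180,000 = (EBIT − 739,000) × 300,000.
Solving, EBIT = (739,000·300,000 − 42,000·180,000) / (300,000 − 180,000) = 214,140,000,000 / 120,000 = 1,784,500.00.

€1,784,500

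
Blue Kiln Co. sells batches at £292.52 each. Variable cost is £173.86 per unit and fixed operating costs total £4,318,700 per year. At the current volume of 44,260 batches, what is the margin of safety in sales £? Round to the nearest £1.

Each unit contributes £292.52 − £173.86 = £118.66. Break-even units = £4,318,700 ÷ £118.66 = 36,395.58; break-even revenue = 36,395.58 × £292.52 = £10,646,436.24.
Current sales = 44,260 × £292.52 = £12,946,935.20.
Margin of safety = £12,946,935.20 − £10,646,436.24 = £2,300,499.

£2,300,499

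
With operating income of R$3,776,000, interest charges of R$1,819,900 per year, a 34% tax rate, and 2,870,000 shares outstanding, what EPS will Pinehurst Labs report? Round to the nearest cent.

R$0.45

Interest = R$1,819,900.00, so EBT = R$3,776,000 − R$1,819,900.00 = R$1,956,100.00.
After tax at 34%: net income = R$1,956,100.00 × 0.66 = R$1,291,026.00.
Per share: R$1,291,026.00 / 2,870,000 shares = R$0.45.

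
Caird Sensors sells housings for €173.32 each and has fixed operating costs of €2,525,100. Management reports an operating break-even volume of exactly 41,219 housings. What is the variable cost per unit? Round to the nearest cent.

Contribution per unit must be FC / Q = €2,525,100 / 41,219 = €61.2606.
Hence VC = price − CM = €173.32 − €61.2606 = €112.06.

€112.06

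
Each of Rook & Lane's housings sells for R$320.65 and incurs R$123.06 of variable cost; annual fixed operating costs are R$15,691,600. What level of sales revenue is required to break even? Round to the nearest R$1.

R$25,464,404

CM per unit = R$320.65 − R$123.06 = R$197.59; CM ratio = R$197.59 / R$320.65 = 0.6162.
Break-even sales = FC ÷ CM ratio = R$15,691,600 × R$320.65 / R$197.59 = R$25,464,404.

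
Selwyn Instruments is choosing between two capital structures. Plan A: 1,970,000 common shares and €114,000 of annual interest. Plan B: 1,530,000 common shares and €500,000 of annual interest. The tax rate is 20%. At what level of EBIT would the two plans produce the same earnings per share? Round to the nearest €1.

At indifference, (EBIT − 114,000)(1 − t)/1,970,000 = (EBIT − 500,000)(1 − t)/1,530,000.
The (1 − t) factor cancels: (EBIT − 114,000) × 1,530,000 = (EBIT − 500,000) × 1,970,000.
Solving, EBIT = (500,000·1,970,000 − 114,000·1,530,000) / (1,970,000 − 1,530,000) = 810,580,000,000 / 440,000 = 1,842,227.27.

€1,842,227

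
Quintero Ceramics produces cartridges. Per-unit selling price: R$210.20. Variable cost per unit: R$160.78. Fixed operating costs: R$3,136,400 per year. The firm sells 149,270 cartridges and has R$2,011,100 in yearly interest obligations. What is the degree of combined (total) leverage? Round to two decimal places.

Contribution at this volume is 149,270 × R$49.42 = R$7,376,923.40.
Subtracting fixed costs: EBIT = R$7,376,923.40 − R$3,136,400 = R$4,240,523.40. Interest = R$2,011,100.00, so EBIT − I = R$2,229,423.40.
Degree of total leverage = total CM / (EBIT − interest) = R$7,376,923.40 / R$2,229,423.40 = 3.3089.

3.31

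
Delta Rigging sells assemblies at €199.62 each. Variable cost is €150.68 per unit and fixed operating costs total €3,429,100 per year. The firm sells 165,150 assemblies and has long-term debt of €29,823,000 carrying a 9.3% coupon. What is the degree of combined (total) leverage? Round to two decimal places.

Contribution at this volume is 165,150 × €48.94 = €8,082,441.00.
Operating income = contribution − fixed costs = €8,082,441.00 − €3,429,100 = €4,653,341.00. Interest = €2,773,539.00, so EBIT − I = €1,879,802.00.
Degree of total leverage = total CM / (EBIT − interest) = €8,082,441.00 / €1,879,802.00 = 4.2996.

4.30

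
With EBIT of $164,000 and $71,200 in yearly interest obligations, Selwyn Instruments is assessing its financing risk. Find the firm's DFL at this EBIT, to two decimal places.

Annual interest charges come to $71,200.00.
Degree of financial leverage = EBIT / (EBIT − interest) = $164,000 / $92,800.00 = 1.7672.

1.77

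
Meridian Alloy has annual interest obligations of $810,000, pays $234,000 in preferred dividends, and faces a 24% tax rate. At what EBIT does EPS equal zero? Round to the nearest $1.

$1,117,895

Preferred dividends are paid after tax, so their pre-tax equivalent is $234,000 ÷ (1 − 0.24) = $307,894.74.
Financial break-even EBIT = interest + D_p ÷ (1 − t) = $810,000 + $307,894.74 = $1,117,894.74.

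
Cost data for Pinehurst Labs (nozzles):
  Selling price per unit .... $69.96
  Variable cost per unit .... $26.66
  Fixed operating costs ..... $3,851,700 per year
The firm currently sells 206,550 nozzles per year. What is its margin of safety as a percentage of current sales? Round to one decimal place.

56.9%

Contribution margin per unit = $69.96 − $26.66 = $43.30. Break-even units = $3,851,700 ÷ $43.30 = 88,953.81; break-even revenue = 88,953.81 × $69.96 = $6,223,208.59.
Current sales = 206,550 × $69.96 = $14,450,238.00.
Margin of safety = ($14,450,238.00 − $6,223,208.59) ÷ $14,450,238.00 = 56.9%.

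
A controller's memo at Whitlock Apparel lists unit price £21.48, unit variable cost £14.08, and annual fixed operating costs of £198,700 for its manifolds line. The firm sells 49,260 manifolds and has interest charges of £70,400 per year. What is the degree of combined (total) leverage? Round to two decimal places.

3.82

Contribution at this volume is 49,260 × £7.40 = £364,524.00.
EBIT = £364,524.00 − £198,700 = £165,824.00. Interest = £70,400.00.
DOL = £364,524.00 ÷ £165,824.00 = 2.1983; DFL = £165,824.00 ÷ £95,424.00 = 1.7378.
DCL = DOL × DFL = 2.1983 × 1.7378 = 3.8202.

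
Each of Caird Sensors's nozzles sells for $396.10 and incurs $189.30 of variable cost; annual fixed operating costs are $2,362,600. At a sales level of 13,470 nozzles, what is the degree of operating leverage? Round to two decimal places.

6.59

Total contribution margin = 13,470 × $206.80 = $2,785,596.00.
Operating income = contribution − fixed costs = $2,785,596.00 − $2,362,600 = $422,996.00.
DOL = contribution ÷ EBIT = $2,785,596.00 ÷ $422,996.00 = 6.5854.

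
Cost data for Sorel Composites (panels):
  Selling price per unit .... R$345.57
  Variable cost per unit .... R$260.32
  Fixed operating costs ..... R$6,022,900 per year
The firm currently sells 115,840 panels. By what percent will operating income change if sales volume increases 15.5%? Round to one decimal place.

Contribution at this volume is 115,840 × R$85.25 = R$9,875,360.00.
Subtracting fixed costs: EBIT = R$9,875,360.00 − R$6,022,900 = R$3,852,460.00.
DOL = contribution ÷ EBIT = R$9,875,360.00 ÷ R$3,852,460.00 = 2.5634.
So EBIT moves 2.5634 × (+15.5%) = +39.7%.

+39.7%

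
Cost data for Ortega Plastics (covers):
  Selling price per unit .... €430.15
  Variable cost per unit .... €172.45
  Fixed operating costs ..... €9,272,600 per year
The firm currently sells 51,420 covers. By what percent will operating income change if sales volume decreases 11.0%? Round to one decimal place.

At 51,420 units, contribution = 51,420 × €257.70 = €13,250,934.00.
Operating income = contribution − fixed costs = €13,250,934.00 − €9,272,600 = €3,978,334.00.
So DOL = total CM / EBIT = €13,250,934.00 / €3,978,334.00 = 3.3308.
%ΔEBIT = DOL × %ΔSales = 3.3308 × -11.0% = -36.6%.

-36.6%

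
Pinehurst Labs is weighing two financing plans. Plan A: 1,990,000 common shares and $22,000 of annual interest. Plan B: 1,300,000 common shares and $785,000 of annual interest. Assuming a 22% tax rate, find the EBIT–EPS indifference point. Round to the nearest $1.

Set EPS_A = EPS_B: (EBIT − $22,000)(1 − 0.22) ÷ 1,990,000 = (EBIT − $785,000)(1 − 0.22) ÷ 1,300,000.
The (1 − t) factor cancels: (EBIT − 22,000) × 1,300,000 = (EBIT − 785,000) × 1,990,000.
Solving, EBIT = (785,000·1,990,000 − 22,000·1,300,000) / (1,990,000 − 1,300,000) = 1,533,550,000,000 / 690,000 = 2,222,536.23.

$2,222,536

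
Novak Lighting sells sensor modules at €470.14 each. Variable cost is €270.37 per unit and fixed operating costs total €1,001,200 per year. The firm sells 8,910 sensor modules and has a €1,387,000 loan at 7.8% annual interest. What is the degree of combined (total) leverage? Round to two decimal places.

2.65

Total contribution margin = 8,910 × €199.77 = €1,779,950.70.
Subtracting fixed costs: EBIT = €1,779,950.70 − €1,001,200 = €778,750.70. Interest = €108,186.00.
DOL = €1,779,950.70 ÷ €778,750.70 = 2.2856; DFL = €778,750.70 ÷ €670,564.70 = 1.1613.
Combined leverage = 2.2856 × 1.1613 = 2.6543.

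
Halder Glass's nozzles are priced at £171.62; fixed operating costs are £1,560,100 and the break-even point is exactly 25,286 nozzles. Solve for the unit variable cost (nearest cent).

At break-even, FC = Q × (P − VC), so P − VC = £1,560,100 ÷ 25,286 = £61.6982.
Hence VC = price − CM = £171.62 − £61.6982 = £109.92.

£109.92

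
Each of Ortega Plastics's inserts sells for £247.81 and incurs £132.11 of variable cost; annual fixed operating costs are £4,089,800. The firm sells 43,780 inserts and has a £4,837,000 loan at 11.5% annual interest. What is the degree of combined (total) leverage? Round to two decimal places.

Contribution at this volume is 43,780 × £115.70 = £5,065,346.00.
Subtracting fixed costs: EBIT = £5,065,346.00 − £4,089,800 = £975,546.00. Interest = £556,255.00.
DOL = £5,065,346.00 ÷ £975,546.00 = 5.1923; DFL = £975,546.00 ÷ £419,291.00 = 2.3267.
Combined leverage = 5.1923 × 2.3267 = 12.0809.

12.08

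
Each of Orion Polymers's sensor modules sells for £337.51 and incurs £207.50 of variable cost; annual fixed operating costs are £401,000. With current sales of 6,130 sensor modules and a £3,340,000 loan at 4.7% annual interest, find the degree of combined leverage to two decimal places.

At 6,130 units, contribution = 6,130 × £130.01 = £796,961.30.
Operating income = contribution − fixed costs = £796,961.30 − £401,000 = £395,961.30. Interest = £156,980.00, so EBIT − I = £238,981.30.
DCL = contribution ÷ (EBIT − I) = £796,961.30 ÷ £238,981.30 = 3.3348.

3.33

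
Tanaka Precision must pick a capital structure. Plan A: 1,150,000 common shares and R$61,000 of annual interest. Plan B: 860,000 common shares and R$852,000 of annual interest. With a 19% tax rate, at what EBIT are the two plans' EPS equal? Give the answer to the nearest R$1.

R$3,197,724

Set EPS_A = EPS_B: (EBIT − R$61,000)(1 − 0.19) ÷ 1,150,000 = (EBIT − R$852,000)(1 − 0.19) ÷ 860,000.
Cancelling (1 − t) and cross-multiplying: 860,000·(EBIT − 61,000) = 1,150,000·(EBIT − 852,000).
EBIT × (1,150,000 − 860,000) = 852,000 × 1,150,000 − 61,000 × 860,000 = 927,340,000,000, so EBIT = 927,340,000,000 ÷ 290,000 = 3,197,724.14.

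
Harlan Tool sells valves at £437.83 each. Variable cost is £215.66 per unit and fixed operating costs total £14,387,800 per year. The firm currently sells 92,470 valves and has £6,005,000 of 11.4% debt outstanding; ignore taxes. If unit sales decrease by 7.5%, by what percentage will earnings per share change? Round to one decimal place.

Total contribution margin = 92,470 × £222.17 = £20,544,059.90.
EBIT = £20,544,059.90 − £14,387,800 = £6,156,259.90.
Interest = £684,570.00, so EBIT − I = £5,471,689.90.
DCL = total CM / (EBIT − I) = £20,544,059.90 / £5,471,689.90 = 3.7546.
%ΔEPS = DCL × %ΔSales = 3.7546 × -7.5% = -28.2%.

-28.2%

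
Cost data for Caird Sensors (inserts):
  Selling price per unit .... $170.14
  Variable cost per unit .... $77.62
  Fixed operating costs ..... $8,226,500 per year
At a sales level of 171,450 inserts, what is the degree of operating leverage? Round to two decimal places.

2.08

Total contribution margin = 171,450 × $92.52 = $15,862,554.00.
Operating income = contribution − fixed costs = $15,862,554.00 − $8,226,500 = $7,636,054.00.
DOL = contribution ÷ EBIT = $15,862,554.00 ÷ $7,636,054.00 = 2.0773.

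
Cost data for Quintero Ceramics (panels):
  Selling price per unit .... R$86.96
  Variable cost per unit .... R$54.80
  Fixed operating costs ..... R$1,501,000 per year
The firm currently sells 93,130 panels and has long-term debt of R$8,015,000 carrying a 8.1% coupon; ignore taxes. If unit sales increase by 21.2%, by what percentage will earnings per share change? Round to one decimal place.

At 93,130 units, contribution = 93,130 × R$32.16 = R$2,995,060.80.
Operating income = contribution − fixed costs = R$2,995,060.80 − R$1,501,000 = R$1,494,060.80.
Interest = R$649,215.00, so EBIT − I = R$844,845.80.
DCL = total CM / (EBIT − I) = R$2,995,060.80 / R$844,845.80 = 3.5451.
%ΔEPS = DCL × %ΔSales = 3.5451 × +21.2% = +75.2%.

+75.2%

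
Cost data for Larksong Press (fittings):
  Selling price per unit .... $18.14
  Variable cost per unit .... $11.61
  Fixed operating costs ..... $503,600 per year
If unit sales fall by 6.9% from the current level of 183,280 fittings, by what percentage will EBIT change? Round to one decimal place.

Total contribution margin = 183,280 × $6.53 = $1,196,818.40.
EBIT = $1,196,818.40 − $503,600 = $693,218.40.
So DOL = total CM / EBIT = $1,196,818.40 / $693,218.40 = 1.7265.
%ΔEBIT = DOL × %ΔSales = 1.7265 × -6.9% = -11.9%.

-11.9%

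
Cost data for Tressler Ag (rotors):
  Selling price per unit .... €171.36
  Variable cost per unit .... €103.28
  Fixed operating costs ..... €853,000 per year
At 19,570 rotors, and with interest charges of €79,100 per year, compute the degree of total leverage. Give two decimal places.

At 19,570 units, contribution = 19,570 × €68.08 = €1,332,325.60.
EBIT = €1,332,325.60 − €853,000 = €479,325.60. Interest = €79,100.00, so EBIT − I = €400,225.60.
Degree of total leverage = total CM / (EBIT − interest) = €1,332,325.60 / €400,225.60 = 3.3289.

3.33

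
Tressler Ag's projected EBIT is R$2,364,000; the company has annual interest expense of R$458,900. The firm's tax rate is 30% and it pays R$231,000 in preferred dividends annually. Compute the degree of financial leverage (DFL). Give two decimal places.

1.50

Interest = R$458,900.00.
Preferred dividends grossed up pre-tax: R$231,000 / (1 − 0.30) = R$330,000.00.
DFL = EBIT ÷ [EBIT − I − D_p/(1−t)] = R$2,364,000 ÷ [R$2,364,000 − R$458,900.00 − R$330,000.00] = R$2,364,000 ÷ R$1,575,100.00 = 1.5009.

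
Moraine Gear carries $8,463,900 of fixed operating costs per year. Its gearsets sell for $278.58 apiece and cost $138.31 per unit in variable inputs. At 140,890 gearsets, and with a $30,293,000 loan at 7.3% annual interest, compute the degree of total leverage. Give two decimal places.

2.17

Contribution at this volume is 140,890 × $140.27 = $19,762,640.30.
Operating income = contribution − fixed costs = $19,762,640.30 − $8,463,900 = $11,298,740.30. Interest = $2,211,389.00, so EBIT − I = $9,087,351.30.
DCL = contribution ÷ (EBIT − I) = $19,762,640.30 ÷ $9,087,351.30 = 2.1747.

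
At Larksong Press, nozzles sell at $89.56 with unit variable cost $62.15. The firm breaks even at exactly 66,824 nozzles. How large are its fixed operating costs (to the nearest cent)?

$1,831,645.84

Unit CM = price − variable cost = $89.56 − $62.15 = $27.41.
Fixed costs = break-even units × CM = 66,824 × $27.41 = $1,831,645.84.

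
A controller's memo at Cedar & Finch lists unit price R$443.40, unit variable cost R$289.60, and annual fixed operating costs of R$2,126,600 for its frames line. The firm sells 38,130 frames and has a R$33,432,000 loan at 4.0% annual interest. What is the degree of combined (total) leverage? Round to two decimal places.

At 38,130 units, contribution = 38,130 × R$153.80 = R$5,864,394.00.
EBIT = R$5,864,394.00 − R$2,126,600 = R$3,737,794.00. Interest = R$1,337,280.00, so EBIT − I = R$2,400,514.00.
Degree of total leverage = total CM / (EBIT − interest) = R$5,864,394.00 / R$2,400,514.00 = 2.4430.

2.44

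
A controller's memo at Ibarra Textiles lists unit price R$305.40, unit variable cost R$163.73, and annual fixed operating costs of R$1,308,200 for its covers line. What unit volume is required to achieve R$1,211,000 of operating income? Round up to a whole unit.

Each unit contributes R$305.40 − R$163.73 = R$141.67.
Units = (FC + target) / CM = (R$1,308,200 + R$1,211,000) / R$141.67 = 17,782.17, so 17,783 covers.

17,783 covers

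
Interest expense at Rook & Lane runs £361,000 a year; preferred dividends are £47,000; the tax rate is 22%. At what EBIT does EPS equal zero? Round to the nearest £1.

£421,256

Grossing the preferred dividend up to pre-tax terms: £47,000 / (1 − 0.22) = £60,256.41.
EPS = 0 when EBIT covers interest plus the pre-tax preferred burden: £361,000 + £60,256.41 = £421,256.41.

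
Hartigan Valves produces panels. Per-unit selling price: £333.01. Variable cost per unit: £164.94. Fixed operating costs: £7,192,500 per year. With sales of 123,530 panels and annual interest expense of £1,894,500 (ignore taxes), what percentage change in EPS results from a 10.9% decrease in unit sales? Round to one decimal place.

-19.4%

At 123,530 units, contribution = 123,530 × £168.07 = £20,761,687.10.
Operating income = contribution − fixed costs = £20,761,687.10 − £7,192,500 = £13,569,187.10.
Interest = £1,894,500.00, so EBIT − I = £11,674,687.10.
Degree of combined leverage = contribution ÷ (EBIT − I) = £20,761,687.10 ÷ £11,674,687.10 = 1.7784.
EPS therefore changes by 1.7784 × (-10.9%) = -19.4%.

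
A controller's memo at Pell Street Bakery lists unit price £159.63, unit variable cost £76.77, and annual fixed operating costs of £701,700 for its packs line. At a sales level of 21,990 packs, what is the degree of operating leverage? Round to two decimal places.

Contribution at this volume is 21,990 × £82.86 = £1,822,091.40.
Operating income = contribution − fixed costs = £1,822,091.40 − £701,700 = £1,120,391.40.
Degree of operating leverage = £1,822,091.40 / £1,120,391.40 = 1.6263.

1.63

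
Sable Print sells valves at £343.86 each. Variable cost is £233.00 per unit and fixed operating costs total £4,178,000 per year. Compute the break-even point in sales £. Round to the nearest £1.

CM per unit = £343.86 − £233.00 = £110.86; CM ratio = £110.86 / £343.86 = 0.3224.
Break-even sales = FC ÷ CM ratio = £4,178,000 × £343.86 / £110.86 = £12,959,111.

£12,959,111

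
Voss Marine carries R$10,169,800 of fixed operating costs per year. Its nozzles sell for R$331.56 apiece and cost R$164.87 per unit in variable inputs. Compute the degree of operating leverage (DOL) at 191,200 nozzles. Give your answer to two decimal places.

Contribution at this volume is 191,200 × R$166.69 = R$31,871,128.00.
EBIT = R$31,871,128.00 − R$10,169,800 = R$21,701,328.00.
Degree of operating leverage = R$31,871,128.00 / R$21,701,328.00 = 1.4686.

1.47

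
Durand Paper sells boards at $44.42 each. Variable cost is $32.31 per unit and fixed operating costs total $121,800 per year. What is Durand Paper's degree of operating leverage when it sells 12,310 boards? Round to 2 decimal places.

At 12,310 units, contribution = 12,310 × $12.11 = $149,074.10.
Operating income = contribution − fixed costs = $149,074.10 − $121,800 = $27,274.10.
So DOL = total CM / EBIT = $149,074.10 / $27,274.10 = 5.4658.

5.47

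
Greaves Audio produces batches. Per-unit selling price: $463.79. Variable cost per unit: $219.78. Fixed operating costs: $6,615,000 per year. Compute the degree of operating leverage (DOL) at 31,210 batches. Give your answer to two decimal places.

7.61

Contribution at this volume is 31,210 × $244.01 = $7,615,552.10.
Operating income = contribution − fixed costs = $7,615,552.10 − $6,615,000 = $1,000,552.10.
Degree of operating leverage = $7,615,552.10 / $1,000,552.10 = 7.6113.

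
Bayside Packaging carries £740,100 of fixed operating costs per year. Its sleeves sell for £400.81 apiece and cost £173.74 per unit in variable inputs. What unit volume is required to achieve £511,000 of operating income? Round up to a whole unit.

5,510 sleeves

Each unit contributes £400.81 − £173.74 = £227.07.
Units = (FC + target) / CM = (£740,100 + £511,000) / £227.07 = 5,509.75, so 5,510 sleeves.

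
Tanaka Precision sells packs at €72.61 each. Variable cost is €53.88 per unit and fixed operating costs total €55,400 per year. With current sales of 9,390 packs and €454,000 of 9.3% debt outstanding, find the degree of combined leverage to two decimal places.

2.25

At 9,390 units, contribution = 9,390 × €18.73 = €175,874.70.
EBIT = €175,874.70 − €55,400 = €120,474.70. Interest = €42,222.00.
DOL = €175,874.70 ÷ €120,474.70 = 1.4598; DFL = €120,474.70 ÷ €78,252.70 = 1.5396.
DCL = DOL × DFL = 1.4598 × 1.5396 = 2.2475.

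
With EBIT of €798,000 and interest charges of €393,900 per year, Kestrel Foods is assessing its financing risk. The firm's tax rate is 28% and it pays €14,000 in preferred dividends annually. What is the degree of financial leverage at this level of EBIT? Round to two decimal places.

2.07

Annual interest charges come to €393,900.00.
Pre-tax preferred-dividend burden = €14,000 ÷ (1 − 0.28) = €19,444.44.
DFL = EBIT ÷ [EBIT − I − D_p/(1−t)] = €798,000 ÷ [€798,000 − €393,900.00 − €19,444.44] = €798,000 ÷ €384,655.56 = 2.0746.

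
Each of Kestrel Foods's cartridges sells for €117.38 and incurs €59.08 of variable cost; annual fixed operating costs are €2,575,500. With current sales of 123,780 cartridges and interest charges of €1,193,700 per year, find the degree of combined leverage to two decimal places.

Total contribution margin = 123,780 × €58.30 = €7,216,374.00.
EBIT = €7,216,374.00 − €2,575,500 = €4,640,874.00. Interest = €1,193,700.00, so EBIT − I = €3,447,174.00.
DCL = contribution ÷ (EBIT − I) = €7,216,374.00 ÷ €3,447,174.00 = 2.0934.

2.09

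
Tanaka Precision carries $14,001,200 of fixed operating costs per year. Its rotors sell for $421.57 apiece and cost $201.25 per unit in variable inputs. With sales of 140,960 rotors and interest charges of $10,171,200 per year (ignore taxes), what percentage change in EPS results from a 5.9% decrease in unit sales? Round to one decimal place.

-26.6%

Contribution at this volume is 140,960 × $220.32 = $31,056,307.20.
Operating income = contribution − fixed costs = $31,056,307.20 − $14,001,200 = $17,055,107.20.
Interest = $10,171,200.00, so EBIT − I = $6,883,907.20.
Degree of combined leverage = contribution ÷ (EBIT − I) = $31,056,307.20 ÷ $6,883,907.20 = 4.5114.
%ΔEPS = DCL × %ΔSales = 4.5114 × -5.9% = -26.6%.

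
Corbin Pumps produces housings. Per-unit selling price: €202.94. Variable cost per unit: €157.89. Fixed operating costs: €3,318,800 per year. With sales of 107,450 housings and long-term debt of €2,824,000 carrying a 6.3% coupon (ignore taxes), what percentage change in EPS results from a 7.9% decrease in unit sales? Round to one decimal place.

Total contribution margin = 107,450 × €45.05 = €4,840,622.50.
Subtracting fixed costs: EBIT = €4,840,622.50 − €3,318,800 = €1,521,822.50.
After interest of €177,912.00, pre-tax earnings = €1,343,910.50.
Degree of combined leverage = contribution ÷ (EBIT − I) = €4,840,622.50 ÷ €1,343,910.50 = 3.6019.
EPS therefore changes by 3.6019 × (-7.9%) = -28.5%.

-28.5%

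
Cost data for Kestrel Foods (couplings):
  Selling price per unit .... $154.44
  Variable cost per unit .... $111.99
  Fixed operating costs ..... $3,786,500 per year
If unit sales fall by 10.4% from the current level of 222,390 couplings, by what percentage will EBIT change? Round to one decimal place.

Contribution at this volume is 222,390 × $42.45 = $9,440,455.50.
EBIT = $9,440,455.50 − $3,786,500 = $5,653,955.50.
DOL = contribution ÷ EBIT = $9,440,455.50 ÷ $5,653,955.50 = 1.6697.
Operating income changes by 1.6697 × -10.4% = -17.4%.

-17.4%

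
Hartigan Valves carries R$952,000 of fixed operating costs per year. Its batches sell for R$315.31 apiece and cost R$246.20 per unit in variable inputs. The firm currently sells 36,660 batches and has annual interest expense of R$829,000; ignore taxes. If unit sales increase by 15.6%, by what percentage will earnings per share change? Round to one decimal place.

+52.5%

At 36,660 units, contribution = 36,660 × R$69.11 = R$2,533,572.60.
Operating income = contribution − fixed costs = R$2,533,572.60 − R$952,000 = R$1,581,572.60.
Interest = R$829,000.00, so EBIT − I = R$752,572.60.
Degree of combined leverage = contribution ÷ (EBIT − I) = R$2,533,572.60 ÷ R$752,572.60 = 3.3665.
EPS therefore changes by 3.3665 × (+15.6%) = +52.5%.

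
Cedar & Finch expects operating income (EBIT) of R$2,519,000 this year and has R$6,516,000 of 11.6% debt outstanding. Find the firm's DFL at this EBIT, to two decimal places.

Interest = R$755,856.00.
DFL = EBIT ÷ (EBIT − I) = R$2,519,000 ÷ (R$2,519,000 − R$755,856.00) = R$2,519,000 ÷ R$1,763,144.00 = 1.4287.

1.43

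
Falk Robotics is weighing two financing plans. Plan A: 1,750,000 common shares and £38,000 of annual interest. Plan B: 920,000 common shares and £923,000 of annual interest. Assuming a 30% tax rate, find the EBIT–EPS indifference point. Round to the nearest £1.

Set EPS_A = EPS_B: (EBIT − £38,000)(1 − 0.30) ÷ 1,750,000 = (EBIT − £923,000)(1 − 0.30) ÷ 920,000.
Cancelling (1 − t) and cross-multiplying: 920,000·(EBIT − 38,000) = 1,750,000·(EBIT − 923,000).
Solving, EBIT = (923,000·1,750,000 − 38,000·920,000) / (1,750,000 − 920,000) = 1,580,290,000,000 / 830,000 = 1,903,963.86.

£1,903,964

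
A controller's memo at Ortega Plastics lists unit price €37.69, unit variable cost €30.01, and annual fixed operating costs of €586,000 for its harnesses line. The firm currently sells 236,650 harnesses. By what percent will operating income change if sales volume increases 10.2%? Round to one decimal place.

Total contribution margin = 236,650 × €7.68 = €1,817,472.00.
EBIT = €1,817,472.00 − €586,000 = €1,231,472.00.
So DOL = total CM / EBIT = €1,817,472.00 / €1,231,472.00 = 1.4759.
%ΔEBIT = DOL × %ΔSales = 1.4759 × +10.2% = +15.1%.

+15.1%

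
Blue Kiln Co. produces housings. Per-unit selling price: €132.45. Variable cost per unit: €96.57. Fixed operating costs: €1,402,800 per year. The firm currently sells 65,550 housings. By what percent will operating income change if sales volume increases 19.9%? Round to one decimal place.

Contribution at this volume is 65,550 × €35.88 = €2,351,934.00.
EBIT = €2,351,934.00 − €1,402,800 = €949,134.00.
So DOL = total CM / EBIT = €2,351,934.00 / €949,134.00 = 2.4780.
%ΔEBIT = DOL × %ΔSales = 2.4780 × +19.9% = +49.3%.

+49.3%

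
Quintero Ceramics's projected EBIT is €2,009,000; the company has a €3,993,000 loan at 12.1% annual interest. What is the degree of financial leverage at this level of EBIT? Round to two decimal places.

1.32

Interest = €483,153.00.
Degree of financial leverage = EBIT / (EBIT − interest) = €2,009,000 / €1,525,847.00 = 1.3166.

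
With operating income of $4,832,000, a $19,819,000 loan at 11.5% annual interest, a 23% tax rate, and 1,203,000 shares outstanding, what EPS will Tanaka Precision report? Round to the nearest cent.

Pre-tax income = $4,832,000 − $2,279,185.00 = $2,552,815.00.
Net income = $2,552,815.00 × (1 − 0.23) = $1,965,667.55.
EPS = $1,965,667.55 ÷ 1,203,000 = $1.63.

$1.63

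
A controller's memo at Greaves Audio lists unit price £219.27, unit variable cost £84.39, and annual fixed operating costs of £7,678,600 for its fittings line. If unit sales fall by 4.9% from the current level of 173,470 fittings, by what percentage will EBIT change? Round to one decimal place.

Total contribution margin = 173,470 × £134.88 = £23,397,633.60.
EBIT = £23,397,633.60 − £7,678,600 = £15,719,033.60.
So DOL = total CM / EBIT = £23,397,633.60 / £15,719,033.60 = 1.4885.
So EBIT moves 1.4885 × (-4.9%) = -7.3%.

-7.3%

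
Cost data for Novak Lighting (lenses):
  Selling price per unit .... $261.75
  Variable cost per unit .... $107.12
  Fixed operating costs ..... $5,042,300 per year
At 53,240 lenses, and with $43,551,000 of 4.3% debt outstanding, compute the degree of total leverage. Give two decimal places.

6.25

At 53,240 units, contribution = 53,240 × $154.63 = $8,232,501.20.
EBIT = $8,232,501.20 − $5,042,300 = $3,190,201.20. Interest = $1,872,693.00, so EBIT − I = $1,317,508.20.
DCL = contribution ÷ (EBIT − I) = $8,232,501.20 ÷ $1,317,508.20 = 6.2485.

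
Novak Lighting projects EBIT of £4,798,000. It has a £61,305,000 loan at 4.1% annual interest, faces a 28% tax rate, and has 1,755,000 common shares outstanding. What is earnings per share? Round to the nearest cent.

£0.94

Pre-tax income = £4,798,000 − £2,513,505.00 = £2,284,495.00.
After tax at 28%: net income = £2,284,495.00 × 0.72 = £1,644,836.40.
EPS = £1,644,836.40 ÷ 1,755,000 = £0.94.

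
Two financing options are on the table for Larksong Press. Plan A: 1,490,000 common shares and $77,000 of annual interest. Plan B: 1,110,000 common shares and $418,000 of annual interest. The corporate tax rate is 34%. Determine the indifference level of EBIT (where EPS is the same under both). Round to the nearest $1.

$1,414,079

At indifference, (EBIT − 77,000)(1 − t)/1,490,000 = (EBIT − 418,000)(1 − t)/1,110,000.
The (1 − t) factor cancels: (EBIT − 77,000) × 1,110,000 = (EBIT − 418,000) × 1,490,000.
Solving, EBIT = (418,000·1,490,000 − 77,000·1,110,000) / (1,490,000 − 1,110,000) = 537,350,000,000 / 380,000 = 1,414,078.95.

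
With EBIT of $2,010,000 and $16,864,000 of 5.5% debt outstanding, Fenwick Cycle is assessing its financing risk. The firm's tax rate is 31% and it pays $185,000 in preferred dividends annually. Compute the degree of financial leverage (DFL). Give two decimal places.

Annual interest charges come to $927,520.00.
Preferred dividends grossed up pre-tax: $185,000 / (1 − 0.31) = $268,115.94.
DFL = EBIT ÷ [EBIT − I − D_p/(1−t)] = $2,010,000 ÷ [$2,010,000 − $927,520.00 − $268,115.94] = $2,010,000 ÷ $814,364.06 = 2.4682.

2.47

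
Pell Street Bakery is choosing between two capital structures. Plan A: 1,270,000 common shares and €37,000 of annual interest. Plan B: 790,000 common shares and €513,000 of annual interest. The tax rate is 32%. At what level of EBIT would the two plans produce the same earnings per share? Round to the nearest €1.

€1,296,417

At indifference, (EBIT − 37,000)(1 − t)/1,270,000 = (EBIT − 513,000)(1 − t)/790,000.
The (1 − t) factor cancels: (EBIT − 37,000) × 790,000 = (EBIT − 513,000) × 1,270,000.
EBIT × (1,270,000 − 790,000) = 513,000 × 1,270,000 − 37,000 × 790,000 = 622,280,000,000, so EBIT = 622,280,000,000 ÷ 480,000 = 1,296,416.67.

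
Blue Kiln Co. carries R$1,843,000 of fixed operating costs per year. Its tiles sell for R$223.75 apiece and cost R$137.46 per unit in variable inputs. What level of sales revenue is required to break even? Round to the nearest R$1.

CM per unit = R$223.75 − R$137.46 = R$86.29; CM ratio = R$86.29 / R$223.75 = 0.3857.
Break-even revenue = fixed costs × price ÷ CM = R$1,843,000 × R$223.75 ÷ R$86.29 = R$4,778,900.

R$4,778,900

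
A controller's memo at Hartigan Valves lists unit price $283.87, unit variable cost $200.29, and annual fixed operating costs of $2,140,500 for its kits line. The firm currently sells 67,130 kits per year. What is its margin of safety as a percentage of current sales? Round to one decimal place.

Contribution margin per unit = $283.87 − $200.29 = $83.58. Break-even units = $2,140,500 ÷ $83.58 = 25,610.19; break-even revenue = 25,610.19 × $283.87 = $7,269,965.72.
Current sales = 67,130 × $283.87 = $19,056,193.10.
Margin of safety = ($19,056,193.10 − $7,269,965.72) ÷ $19,056,193.10 = 61.8%.

61.8%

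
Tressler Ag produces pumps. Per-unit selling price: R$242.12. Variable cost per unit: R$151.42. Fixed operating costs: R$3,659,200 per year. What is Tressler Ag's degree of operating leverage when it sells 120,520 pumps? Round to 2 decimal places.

1.50

Total contribution margin = 120,520 × R$90.70 = R$10,931,164.00.
EBIT = R$10,931,164.00 − R$3,659,200 = R$7,271,964.00.
Degree of operating leverage = R$10,931,164.00 / R$7,271,964.00 = 1.5032.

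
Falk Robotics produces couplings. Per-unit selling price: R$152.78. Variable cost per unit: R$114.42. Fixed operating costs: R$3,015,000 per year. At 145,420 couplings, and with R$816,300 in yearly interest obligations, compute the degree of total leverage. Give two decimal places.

3.19

At 145,420 units, contribution = 145,420 × R$38.36 = R$5,578,311.20.
Subtracting fixed costs: EBIT = R$5,578,311.20 − R$3,015,000 = R$2,563,311.20. Interest = R$816,300.00.
DOL = R$5,578,311.20 ÷ R$2,563,311.20 = 2.1762; DFL = R$2,563,311.20 ÷ R$1,747,011.20 = 1.4673.
DCL = DOL × DFL = 2.1762 × 1.4673 = 3.1931.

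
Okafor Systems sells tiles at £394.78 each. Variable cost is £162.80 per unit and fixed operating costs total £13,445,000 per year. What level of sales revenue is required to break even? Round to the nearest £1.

£22,880,494

CM per unit = £394.78 − £162.80 = £231.98; CM ratio = £231.98 / £394.78 = 0.5876.
Break-even sales = FC ÷ CM ratio = £13,445,000 × £394.78 / £231.98 = £22,880,494.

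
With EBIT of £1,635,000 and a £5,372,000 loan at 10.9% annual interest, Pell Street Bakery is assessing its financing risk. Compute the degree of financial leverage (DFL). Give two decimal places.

1.56

Interest = £585,548.00.
Degree of financial leverage = EBIT / (EBIT − interest) = £1,635,000 / £1,049,452.00 = 1.5580.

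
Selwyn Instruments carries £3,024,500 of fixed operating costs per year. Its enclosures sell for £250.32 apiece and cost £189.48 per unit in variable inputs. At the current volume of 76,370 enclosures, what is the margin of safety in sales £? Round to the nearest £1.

Unit CM = price − variable cost = £250.32 − £189.48 = £60.84. Break-even units = £3,024,500 ÷ £60.84 = 49,712.36; break-even revenue = 49,712.36 × £250.32 = £12,443,998.03.
Actual sales revenue = 76,370 × £250.32 = £19,116,938.40.
Margin of safety = £19,116,938.40 − £12,443,998.03 = £6,672,940.

£6,672,940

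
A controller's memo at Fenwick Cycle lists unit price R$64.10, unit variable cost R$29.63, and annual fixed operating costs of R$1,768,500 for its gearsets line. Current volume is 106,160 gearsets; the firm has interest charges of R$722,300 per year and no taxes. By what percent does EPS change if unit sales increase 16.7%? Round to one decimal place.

Contribution at this volume is 106,160 × R$34.47 = R$3,659,335.20.
EBIT = R$3,659,335.20 − R$1,768,500 = R$1,890,835.20.
After interest of R$722,300.00, pre-tax earnings = R$1,168,535.20.
DCL = total CM / (EBIT − I) = R$3,659,335.20 / R$1,168,535.20 = 3.1316.
EPS therefore changes by 3.1316 × (+16.7%) = +52.3%.

+52.3%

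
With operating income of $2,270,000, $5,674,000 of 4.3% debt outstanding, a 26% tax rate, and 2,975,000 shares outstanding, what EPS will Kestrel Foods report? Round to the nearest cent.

Interest = $243,982.00, so EBT = $2,270,000 − $243,982.00 = $2,026,018.00.
After tax at 26%: net income = $2,026,018.00 × 0.74 = $1,499,253.32.
Per share: $1,499,253.32 / 2,975,000 shares = $0.50.

$0.50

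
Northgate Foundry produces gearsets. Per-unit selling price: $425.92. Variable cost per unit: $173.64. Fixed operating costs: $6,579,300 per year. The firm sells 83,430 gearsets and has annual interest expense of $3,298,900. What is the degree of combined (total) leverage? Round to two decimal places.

1.88

Contribution at this volume is 83,430 × $252.28 = $21,047,720.40.
EBIT = $21,047,720.40 − $6,579,300 = $14,468,420.40. Interest = $3,298,900.00, so EBIT − I = $11,169,520.40.
Degree of total leverage = total CM / (EBIT − interest) = $21,047,720.40 / $11,169,520.40 = 1.8844.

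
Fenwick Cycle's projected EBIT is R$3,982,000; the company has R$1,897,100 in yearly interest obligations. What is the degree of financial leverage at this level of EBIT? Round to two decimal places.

Annual interest charges come to R$1,897,100.00.
Degree of financial leverage = EBIT / (EBIT − interest) = R$3,982,000 / R$2,084,900.00 = 1.9099.

1.91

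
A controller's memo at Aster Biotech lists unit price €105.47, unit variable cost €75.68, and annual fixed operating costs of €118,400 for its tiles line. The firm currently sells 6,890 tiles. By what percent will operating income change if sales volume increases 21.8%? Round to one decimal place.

Total contribution margin = 6,890 × €29.79 = €205,253.10.
Subtracting fixed costs: EBIT = €205,253.10 − €118,400 = €86,853.10.
Degree of operating leverage = €205,253.10 / €86,853.10 = 2.3632.
So EBIT moves 2.3632 × (+21.8%) = +51.5%.

+51.5%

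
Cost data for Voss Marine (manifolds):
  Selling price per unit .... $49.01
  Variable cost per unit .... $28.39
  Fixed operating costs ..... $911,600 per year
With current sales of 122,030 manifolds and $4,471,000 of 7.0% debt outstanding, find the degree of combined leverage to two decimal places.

1.95

Total contribution margin = 122,030 × $20.62 = $2,516,258.60.
Operating income = contribution − fixed costs = $2,516,258.60 − $911,600 = $1,604,658.60. Interest = $312,970.00.
DOL = $2,516,258.60 ÷ $1,604,658.60 = 1.5681; DFL = $1,604,658.60 ÷ $1,291,688.60 = 1.2423.
DCL = DOL × DFL = 1.5681 × 1.2423 = 1.9481.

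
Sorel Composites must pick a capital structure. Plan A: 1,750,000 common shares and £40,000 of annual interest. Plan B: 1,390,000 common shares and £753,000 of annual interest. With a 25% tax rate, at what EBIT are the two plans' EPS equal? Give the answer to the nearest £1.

£3,505,972

Set EPS_A = EPS_B: (EBIT − £40,000)(1 − 0.25) ÷ 1,750,000 = (EBIT − £753,000)(1 − 0.25) ÷ 1,390,000.
The (1 − t) factor cancels: (EBIT − 40,000) × 1,390,000 = (EBIT − 753,000) × 1,750,000.
EBIT × (1,750,000 − 1,390,000) = 753,000 × 1,750,000 − 40,000 × 1,390,000 = 1,262,150,000,000, so EBIT = 1,262,150,000,000 ÷ 360,000 = 3,505,972.22.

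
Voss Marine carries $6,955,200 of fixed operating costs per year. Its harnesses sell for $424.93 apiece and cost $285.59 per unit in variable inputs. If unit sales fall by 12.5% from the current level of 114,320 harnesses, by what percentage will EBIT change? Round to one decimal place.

-22.2%

Contribution at this volume is 114,320 × $139.34 = $15,929,348.80.
Operating income = contribution − fixed costs = $15,929,348.80 − $6,955,200 = $8,974,148.80.
DOL = contribution ÷ EBIT = $15,929,348.80 ÷ $8,974,148.80 = 1.7750.
Operating income changes by 1.7750 × -12.5% = -22.2%.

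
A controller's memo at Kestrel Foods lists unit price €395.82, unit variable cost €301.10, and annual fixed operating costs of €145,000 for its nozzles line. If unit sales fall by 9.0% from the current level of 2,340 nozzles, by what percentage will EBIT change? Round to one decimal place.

Contribution at this volume is 2,340 × €94.72 = €221,644.80.
EBIT = €221,644.80 − €145,000 = €76,644.80.
Degree of operating leverage = €221,644.80 / €76,644.80 = 2.8918.
Operating income changes by 2.8918 × -9.0% = -26.0%.

-26.0%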